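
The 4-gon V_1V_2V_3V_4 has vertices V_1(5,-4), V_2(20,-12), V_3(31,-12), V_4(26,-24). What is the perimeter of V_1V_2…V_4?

70

|V_1V_2| = √((15)² + (-8)²) = √289 = 17
|V_2V_3| = √((11)² + (0)²) = √121 = 11
|V_3V_4| = √((-5)² + (-12)²) = √169 = 13
|V_4V_1| = √((-21)² + (20)²) = √841 = 29
Perimeter = 17 + 11 + 13 + 29 = 70.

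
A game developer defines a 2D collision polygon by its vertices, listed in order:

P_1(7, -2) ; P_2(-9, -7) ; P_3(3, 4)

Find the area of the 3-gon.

Σ = (-67) + (-15) + (-34) = -116
Area = |Σ|/2 = 58.

58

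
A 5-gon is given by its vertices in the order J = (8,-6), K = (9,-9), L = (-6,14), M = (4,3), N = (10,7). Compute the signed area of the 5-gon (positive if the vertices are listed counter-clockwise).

-69

Apply Gauss's area formula: 2A = Σ (x_i·y_{i+1} − x_{i+1}·y_i), indices taken mod 5.
Σ = (-18) + (72) + (-74) + (-2) + (-116) = -138
Signed area = Σ/2 = -69 (negative ⇒ clockwise traversal).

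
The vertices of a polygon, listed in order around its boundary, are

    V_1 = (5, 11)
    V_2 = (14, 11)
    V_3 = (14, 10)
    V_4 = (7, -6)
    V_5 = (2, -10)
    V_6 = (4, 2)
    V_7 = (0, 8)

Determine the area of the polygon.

144.5

Σ = (-99) + (-14) + (-154) + (-58) + (44) + (32) + (-40) = -289
Area = |Σ|/2 = 144.5.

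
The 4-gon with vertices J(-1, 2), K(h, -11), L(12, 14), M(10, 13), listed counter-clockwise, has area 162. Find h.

11

Write out the shoelace sum; only the two edges meeting at K involve h:
2·Area = [((-1)·(-11) − h·2) + (h·14 − 12·(-11))] + 49
       = 12·h + 192 = 324
⇒ h = 11.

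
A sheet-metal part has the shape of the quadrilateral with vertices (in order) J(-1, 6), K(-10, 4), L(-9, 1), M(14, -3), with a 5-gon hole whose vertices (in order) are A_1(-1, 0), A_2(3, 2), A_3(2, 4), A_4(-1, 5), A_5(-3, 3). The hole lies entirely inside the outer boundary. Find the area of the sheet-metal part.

Outer boundary:
Apply Gauss's area formula: 2A = Σ (x_i·y_{i+1} − x_{i+1}·y_i), indices taken mod 4.
Σ = (56) + (26) + (13) + (81) = 176
Area = |Σ|/2 = 88.
Hole:
Σ = (-2) + (8) + (14) + (12) + (3) = 35
Area = |Σ|/2 = 17.5.
Net area = 88 − 17.5 = 70.5.

70.5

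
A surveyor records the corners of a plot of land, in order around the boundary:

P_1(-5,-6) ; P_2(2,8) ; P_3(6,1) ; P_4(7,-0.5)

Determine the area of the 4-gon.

64.25

Cross-terms: -28, -46, -10, -44.5  ⇒  Σ = -128.5
Area = |Σ|/2 = 64.25.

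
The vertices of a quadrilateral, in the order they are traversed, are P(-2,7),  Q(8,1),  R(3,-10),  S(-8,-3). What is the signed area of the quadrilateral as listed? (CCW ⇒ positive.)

-146

Apply the shoelace (surveyor's) formula: 2A = Σ (x_i·y_{i+1} − x_{i+1}·y_i), indices taken mod 4.
Σ = (-58) + (-83) + (-89) + (-62) = -292
Signed area = Σ/2 = -146 (negative ⇒ clockwise traversal).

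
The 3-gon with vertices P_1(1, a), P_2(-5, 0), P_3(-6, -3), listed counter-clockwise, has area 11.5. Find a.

The doubled signed area Σ (x_i y_{i+1} − x_{i+1} y_i) is linear in a.
With a=0 it equals 18; the coefficient of a is -1 (from the two edges through P_1).
So -1·a + 18 = 2·11.5 = 23 ⇒ a = -5.

-5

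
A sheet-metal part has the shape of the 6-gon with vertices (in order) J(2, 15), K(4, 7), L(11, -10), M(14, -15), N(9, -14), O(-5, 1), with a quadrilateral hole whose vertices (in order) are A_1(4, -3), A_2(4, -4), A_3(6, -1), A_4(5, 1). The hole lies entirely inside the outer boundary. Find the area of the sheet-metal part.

189.5

Outer boundary:
Apply the shoelace (surveyor's) formula: 2A = Σ (x_i·y_{i+1} − x_{i+1}·y_i), indices taken mod 6.
Σ = (-46) + (-117) + (-25) + (-61) + (-61) + (-77) = -387
Area = |Σ|/2 = 193.5.
Hole:
Apply the surveyor's formula: 2A = Σ (x_i·y_{i+1} − x_{i+1}·y_i), indices taken mod 4.
Cross-terms: -4, 20, 11, -19  ⇒  Σ = 8
Area = |Σ|/2 = 4.
Net area = 193.5 − 4 = 189.5.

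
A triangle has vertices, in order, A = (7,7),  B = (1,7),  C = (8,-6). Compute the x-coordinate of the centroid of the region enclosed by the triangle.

Apply Gauss's area formula. First the cross-terms c_i = x_i·y_{i+1} − x_{i+1}·y_i:
  42, -62, 98  ⇒  2A = 78, A = 39.
Then Σ (x_i + x_{i+1})·c_i = 1248, so x̄ = 1248 / (6·39) = 16/3.

16/3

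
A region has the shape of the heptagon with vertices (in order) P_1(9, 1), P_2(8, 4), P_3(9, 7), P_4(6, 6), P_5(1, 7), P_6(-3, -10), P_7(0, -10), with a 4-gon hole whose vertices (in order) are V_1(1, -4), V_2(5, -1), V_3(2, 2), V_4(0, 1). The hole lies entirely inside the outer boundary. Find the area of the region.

Outer boundary:
Apply Gauss's area formula: 2A = Σ (x_i·y_{i+1} − x_{i+1}·y_i), indices taken mod 7.
Σ = (28) + (20) + (12) + (36) + (11) + (30) + (90) = 227
Area = |Σ|/2 = 113.5.
Hole:
Cross-terms: 19, 12, 2, -1  ⇒  Σ = 32
Area = |Σ|/2 = 16.
Net area = 113.5 − 16 = 97.5.

97.5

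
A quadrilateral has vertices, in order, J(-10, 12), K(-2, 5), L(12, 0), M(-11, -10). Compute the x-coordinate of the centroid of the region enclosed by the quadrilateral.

-248/73

Apply the shoelace formula. First the cross-terms c_i = x_i·y_{i+1} − x_{i+1}·y_i:
  -26, -60, -120, -232  ⇒  2A = -438, A = -219.
Then Σ (x_i + x_{i+1})·c_i = 4464, so x̄ = 4464 / (6·(-219)) = -248/73.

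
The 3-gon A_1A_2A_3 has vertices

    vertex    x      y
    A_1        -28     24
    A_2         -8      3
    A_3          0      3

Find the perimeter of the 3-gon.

|A_1A_2| = √((20)² + (-21)²) = √841 = 29
|A_2A_3| = √((8)² + (0)²) = √64 = 8
|A_3A_1| = √((-28)² + (21)²) = √1225 = 35
Perimeter = 29 + 8 + 35 = 72.

72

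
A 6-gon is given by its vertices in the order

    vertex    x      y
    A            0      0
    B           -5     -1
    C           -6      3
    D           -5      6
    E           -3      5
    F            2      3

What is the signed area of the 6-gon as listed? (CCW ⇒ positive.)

A→B: (0)(-1) − (-5)(0) = 0
B→C: (-5)(3) − (-6)(-1) = -21
C→D: (-6)(6) − (-5)(3) = -21
D→E: (-5)(5) − (-3)(6) = -7
E→F: (-3)(3) − (2)(5) = -19
F→A: (2)(0) − (0)(3) = 0
Σ = -68
Signed area = Σ/2 = -34 (negative ⇒ clockwise traversal).

-34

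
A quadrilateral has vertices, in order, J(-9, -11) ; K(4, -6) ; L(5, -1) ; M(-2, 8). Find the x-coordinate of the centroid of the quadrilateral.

-1.53125

Apply Gauss's area formula. First the cross-terms c_i = x_i·y_{i+1} − x_{i+1}·y_i:
  98, 26, 38, 94  ⇒  2A = 256, A = 128.
Then Σ (x_i + x_{i+1})·c_i = -1176, so x̄ = -1176 / (6·128) = -1.53125.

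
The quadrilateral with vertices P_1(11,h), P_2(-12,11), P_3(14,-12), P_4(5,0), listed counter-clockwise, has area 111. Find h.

3

Write out the shoelace sum; only the two edges meeting at P_1 involve h:
2·Area = [(5·h − 11·0) + (11·11 − (-12)·h)] + 50
       = 17·h + 171 = 222
⇒ h = 3.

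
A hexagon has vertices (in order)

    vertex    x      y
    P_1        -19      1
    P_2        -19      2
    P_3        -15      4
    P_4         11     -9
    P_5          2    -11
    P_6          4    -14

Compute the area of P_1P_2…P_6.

161.5

P_1→P_2: (-19)(2) − (-19)(1) = -19
P_2→P_3: (-19)(4) − (-15)(2) = -46
P_3→P_4: (-15)(-9) − (11)(4) = 91
P_4→P_5: (11)(-11) − (2)(-9) = -103
P_5→P_6: (2)(-14) − (4)(-11) = 16
P_6→P_1: (4)(1) − (-19)(-14) = -262
Σ = -323
Area = |Σ|/2 = 161.5.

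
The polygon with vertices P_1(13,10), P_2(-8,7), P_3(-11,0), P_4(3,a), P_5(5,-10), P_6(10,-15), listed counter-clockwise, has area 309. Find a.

Write out the shoelace sum; only the two edges meeting at P_4 involve a:
2·Area = [((-11)·a − 3·0) + (3·(-10) − 5·a)] + 568
       = -16·a + 538 = 618
⇒ a = -5.

-5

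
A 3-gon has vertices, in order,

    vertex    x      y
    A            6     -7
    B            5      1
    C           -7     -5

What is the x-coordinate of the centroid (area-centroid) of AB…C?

Apply Gauss's area formula. First the cross-terms c_i = x_i·y_{i+1} − x_{i+1}·y_i:
  41, -18, 79  ⇒  2A = 102, A = 51.
Then Σ (x_i + x_{i+1})·c_i = 408, so x̄ = 408 / (6·51) = 4/3.

4/3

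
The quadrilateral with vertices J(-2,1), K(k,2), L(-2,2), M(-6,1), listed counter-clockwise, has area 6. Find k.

6

Write out the shoelace sum; only the two edges meeting at K involve k:
2·Area = [((-2)·2 − k·1) + (k·2 − (-2)·2)] + 6
       = 1·k + 6 = 12
⇒ k = 6.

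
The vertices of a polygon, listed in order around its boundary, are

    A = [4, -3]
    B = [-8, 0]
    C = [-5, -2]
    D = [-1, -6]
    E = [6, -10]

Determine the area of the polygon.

Apply Gauss's area formula: 2A = Σ (x_i·y_{i+1} − x_{i+1}·y_i), indices taken mod 5.
Σ = (-24) + (16) + (28) + (46) + (22) = 88
Area = |Σ|/2 = 44.

44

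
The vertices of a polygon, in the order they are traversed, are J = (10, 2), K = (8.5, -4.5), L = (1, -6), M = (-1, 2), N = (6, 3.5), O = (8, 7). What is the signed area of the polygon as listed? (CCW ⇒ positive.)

-84

Apply the shoelace formula: 2A = Σ (x_i·y_{i+1} − x_{i+1}·y_i), indices taken mod 6.
Cross-terms: -62, -46.5, -4, -15.5, 14, -54  ⇒  Σ = -168
Signed area = Σ/2 = -84 (negative ⇒ clockwise traversal).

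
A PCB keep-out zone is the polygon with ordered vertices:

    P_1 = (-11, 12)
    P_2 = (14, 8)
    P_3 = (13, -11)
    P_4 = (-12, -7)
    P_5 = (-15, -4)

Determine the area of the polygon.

509

Apply the shoelace formula: 2A = Σ (x_i·y_{i+1} − x_{i+1}·y_i), indices taken mod 5.
P_1→P_2: (-11)(8) − (14)(12) = -256
P_2→P_3: (14)(-11) − (13)(8) = -258
P_3→P_4: (13)(-7) − (-12)(-11) = -223
P_4→P_5: (-12)(-4) − (-15)(-7) = -57
P_5→P_1: (-15)(12) − (-11)(-4) = -224
Σ = -1018
Area = |Σ|/2 = 509.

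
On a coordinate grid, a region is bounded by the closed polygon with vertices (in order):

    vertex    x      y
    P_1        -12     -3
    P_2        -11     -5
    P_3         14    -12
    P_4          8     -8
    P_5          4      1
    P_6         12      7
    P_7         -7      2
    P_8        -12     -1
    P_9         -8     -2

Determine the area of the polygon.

Σ = (27) + (202) + (-16) + (40) + (16) + (73) + (31) + (16) + (0) = 389
Area = |Σ|/2 = 194.5.

194.5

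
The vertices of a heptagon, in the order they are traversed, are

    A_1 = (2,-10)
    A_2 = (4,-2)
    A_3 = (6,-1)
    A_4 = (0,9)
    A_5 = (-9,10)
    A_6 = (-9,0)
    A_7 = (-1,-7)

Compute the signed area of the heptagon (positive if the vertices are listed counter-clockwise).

178

Σ = (36) + (8) + (54) + (81) + (90) + (63) + (24) = 356
Signed area = Σ/2 = 178 (positive ⇒ counter-clockwise traversal).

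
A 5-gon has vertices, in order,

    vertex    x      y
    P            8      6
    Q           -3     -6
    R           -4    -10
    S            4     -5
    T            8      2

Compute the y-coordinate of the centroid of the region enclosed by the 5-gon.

Apply the surveyor's formula. First the cross-terms c_i = x_i·y_{i+1} − x_{i+1}·y_i:
  -30, 6, 60, 48, 32  ⇒  2A = 116, A = 58.
Then Σ (y_i + y_{i+1})·c_i = -884, so ȳ = -884 / (6·58) = -221/87.

-221/87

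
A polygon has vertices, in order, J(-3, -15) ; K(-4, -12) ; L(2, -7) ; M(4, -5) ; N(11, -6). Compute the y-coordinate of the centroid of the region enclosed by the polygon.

-491/53

Apply the shoelace formula. First the cross-terms c_i = x_i·y_{i+1} − x_{i+1}·y_i:
  -24, 52, 18, 31, -183  ⇒  2A = -106, A = -53.
Then Σ (y_i + y_{i+1})·c_i = 2946, so ȳ = 2946 / (6·(-53)) = -491/53.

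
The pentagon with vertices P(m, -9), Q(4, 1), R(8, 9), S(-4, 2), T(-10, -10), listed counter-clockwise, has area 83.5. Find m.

-9

Write out the shoelace sum; only the two edges meeting at P involve m:
2·Area = [((-10)·(-9) − m·(-10)) + (m·1 − 4·(-9))] + 140
       = 11·m + 266 = 167
⇒ m = -9.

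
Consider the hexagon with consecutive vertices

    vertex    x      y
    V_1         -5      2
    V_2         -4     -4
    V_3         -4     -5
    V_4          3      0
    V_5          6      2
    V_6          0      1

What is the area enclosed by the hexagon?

32

Apply Gauss's area formula: 2A = Σ (x_i·y_{i+1} − x_{i+1}·y_i), indices taken mod 6.
Σ = (28) + (4) + (15) + (6) + (6) + (5) = 64
Area = |Σ|/2 = 32.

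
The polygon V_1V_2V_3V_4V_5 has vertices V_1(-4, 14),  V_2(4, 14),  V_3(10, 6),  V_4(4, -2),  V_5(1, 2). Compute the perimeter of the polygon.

46

|V_1V_2| = √((8)² + (0)²) = √64 = 8
|V_2V_3| = √((6)² + (-8)²) = √100 = 10
|V_3V_4| = √((-6)² + (-8)²) = √100 = 10
|V_4V_5| = √((-3)² + (4)²) = √25 = 5
|V_5V_1| = √((-5)² + (12)²) = √169 = 13
Perimeter = 8 + 10 + 10 + 5 + 13 = 46.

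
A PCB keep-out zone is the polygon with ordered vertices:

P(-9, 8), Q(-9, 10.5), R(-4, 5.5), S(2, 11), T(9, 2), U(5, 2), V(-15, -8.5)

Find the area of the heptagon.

190.5

Apply the surveyor's formula: 2A = Σ (x_i·y_{i+1} − x_{i+1}·y_i), indices taken mod 7.
Cross-terms: -22.5, -7.5, -55, -95, 8, -12.5, -196.5  ⇒  Σ = -381
Area = |Σ|/2 = 190.5.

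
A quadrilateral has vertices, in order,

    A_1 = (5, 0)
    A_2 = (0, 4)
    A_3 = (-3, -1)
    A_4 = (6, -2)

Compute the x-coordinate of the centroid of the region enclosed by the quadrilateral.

Apply the shoelace formula. First the cross-terms c_i = x_i·y_{i+1} − x_{i+1}·y_i:
  20, 12, 12, 10  ⇒  2A = 54, A = 27.
Then Σ (x_i + x_{i+1})·c_i = 210, so x̄ = 210 / (6·27) = 35/27.

35/27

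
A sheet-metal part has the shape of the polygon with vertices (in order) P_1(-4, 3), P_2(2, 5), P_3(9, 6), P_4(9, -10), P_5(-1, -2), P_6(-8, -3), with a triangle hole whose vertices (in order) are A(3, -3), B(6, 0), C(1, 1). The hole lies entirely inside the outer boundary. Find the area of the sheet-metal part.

Outer boundary:
P_1→P_2: (-4)(5) − (2)(3) = -26
P_2→P_3: (2)(6) − (9)(5) = -33
P_3→P_4: (9)(-10) − (9)(6) = -144
P_4→P_5: (9)(-2) − (-1)(-10) = -28
P_5→P_6: (-1)(-3) − (-8)(-2) = -13
P_6→P_1: (-8)(3) − (-4)(-3) = -36
Σ = -280
Area = |Σ|/2 = 140.
Hole:
A→B: (3)(0) − (6)(-3) = 18
B→C: (6)(1) − (1)(0) = 6
C→A: (1)(-3) − (3)(1) = -6
Σ = 18
Area = |Σ|/2 = 9.
Net area = 140 − 9 = 131.

131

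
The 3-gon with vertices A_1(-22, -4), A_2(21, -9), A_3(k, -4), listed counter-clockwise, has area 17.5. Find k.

-15

The doubled signed area Σ (x_i y_{i+1} − x_{i+1} y_i) is linear in k.
With k=0 it equals 110; the coefficient of k is 5 (from the two edges through A_3).
So 5·k + 110 = 2·17.5 = 35 ⇒ k = -15.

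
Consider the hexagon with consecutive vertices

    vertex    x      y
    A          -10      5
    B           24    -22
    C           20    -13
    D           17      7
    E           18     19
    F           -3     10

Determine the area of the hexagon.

554

Cross-terms: 100, 128, 361, 197, 237, 85  ⇒  Σ = 1108
Area = |Σ|/2 = 554.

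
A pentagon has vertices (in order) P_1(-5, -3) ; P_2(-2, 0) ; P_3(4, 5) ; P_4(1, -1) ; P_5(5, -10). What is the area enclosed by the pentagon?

Cross-terms: -6, -10, -9, -5, -65  ⇒  Σ = -95
Area = |Σ|/2 = 47.5.

47.5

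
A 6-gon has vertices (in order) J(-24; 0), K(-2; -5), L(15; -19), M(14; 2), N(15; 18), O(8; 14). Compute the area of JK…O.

Cross-terms: 120, 113, 296, 222, 66, 336  ⇒  Σ = 1153
Area = |Σ|/2 = 576.5.

576.5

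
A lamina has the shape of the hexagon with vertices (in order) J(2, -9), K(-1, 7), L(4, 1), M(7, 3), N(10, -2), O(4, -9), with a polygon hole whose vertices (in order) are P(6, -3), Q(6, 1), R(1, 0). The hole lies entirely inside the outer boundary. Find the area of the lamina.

Outer boundary:
Apply the shoelace (surveyor's) formula: 2A = Σ (x_i·y_{i+1} − x_{i+1}·y_i), indices taken mod 6.
Σ = (5) + (-29) + (5) + (-44) + (-82) + (-18) = -163
Area = |Σ|/2 = 81.5.
Hole:
Σ = (24) + (-1) + (-3) = 20
Area = |Σ|/2 = 10.
Net area = 81.5 − 10 = 71.5.

71.5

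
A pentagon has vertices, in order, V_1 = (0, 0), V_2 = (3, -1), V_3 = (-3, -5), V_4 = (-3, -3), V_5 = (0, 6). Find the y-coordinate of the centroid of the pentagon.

Apply the shoelace (surveyor's) formula. First the cross-terms c_i = x_i·y_{i+1} − x_{i+1}·y_i:
  0, -18, -6, -18, 0  ⇒  2A = -42, A = -21.
Then Σ (y_i + y_{i+1})·c_i = 102, so ȳ = 102 / (6·(-21)) = -17/21.

-17/21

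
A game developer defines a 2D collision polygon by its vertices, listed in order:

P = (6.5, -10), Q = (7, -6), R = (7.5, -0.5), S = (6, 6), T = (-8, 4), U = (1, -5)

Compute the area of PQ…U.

Apply the shoelace formula: 2A = Σ (x_i·y_{i+1} − x_{i+1}·y_i), indices taken mod 6.
Cross-terms: 31, 41.5, 48, 72, 36, 22.5  ⇒  Σ = 251
Area = |Σ|/2 = 125.5.

125.5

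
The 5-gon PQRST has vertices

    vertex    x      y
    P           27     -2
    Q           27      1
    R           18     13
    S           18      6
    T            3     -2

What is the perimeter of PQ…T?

|PQ| = √((0)² + (3)²) = √9 = 3
|QR| = √((-9)² + (12)²) = √225 = 15
|RS| = √((0)² + (-7)²) = √49 = 7
|ST| = √((-15)² + (-8)²) = √289 = 17
|TP| = √((24)² + (0)²) = √576 = 24
Perimeter = 3 + 15 + 7 + 17 + 24 = 66.

66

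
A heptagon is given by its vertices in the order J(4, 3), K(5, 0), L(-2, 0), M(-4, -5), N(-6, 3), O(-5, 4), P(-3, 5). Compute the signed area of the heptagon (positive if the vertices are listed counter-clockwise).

-49

J→K: (4)(0) − (5)(3) = -15
K→L: (5)(0) − (-2)(0) = 0
L→M: (-2)(-5) − (-4)(0) = 10
M→N: (-4)(3) − (-6)(-5) = -42
N→O: (-6)(4) − (-5)(3) = -9
O→P: (-5)(5) − (-3)(4) = -13
P→J: (-3)(3) − (4)(5) = -29
Σ = -98
Signed area = Σ/2 = -49 (negative ⇒ clockwise traversal).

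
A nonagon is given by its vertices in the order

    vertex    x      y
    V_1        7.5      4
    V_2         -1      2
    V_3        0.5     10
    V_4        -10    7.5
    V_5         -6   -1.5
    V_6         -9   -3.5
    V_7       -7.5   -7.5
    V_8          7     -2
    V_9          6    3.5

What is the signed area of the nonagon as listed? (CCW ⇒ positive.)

Apply the shoelace (surveyor's) formula: 2A = Σ (x_i·y_{i+1} − x_{i+1}·y_i), indices taken mod 9.
Σ = (19) + (-11) + (103.75) + (60) + (7.5) + (41.25) + (67.5) + (36.5) + (-2.25) = 322.25
Signed area = Σ/2 = 161.125 (positive ⇒ counter-clockwise traversal).

161.125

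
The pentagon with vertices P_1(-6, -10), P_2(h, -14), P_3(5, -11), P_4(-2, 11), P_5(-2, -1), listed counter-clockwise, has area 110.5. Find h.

The doubled signed area Σ (x_i y_{i+1} − x_{i+1} y_i) is linear in h.
With h=0 it equals 225; the coefficient of h is -1 (from the two edges through P_2).
So -1·h + 225 = 2·110.5 = 221 ⇒ h = 4.

4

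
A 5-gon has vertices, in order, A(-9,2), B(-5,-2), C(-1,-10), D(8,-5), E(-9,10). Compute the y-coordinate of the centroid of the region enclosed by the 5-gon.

Apply the shoelace formula. First the cross-terms c_i = x_i·y_{i+1} − x_{i+1}·y_i:
  28, 48, 85, 35, 72  ⇒  2A = 268, A = 134.
Then Σ (y_i + y_{i+1})·c_i = -812, so ȳ = -812 / (6·134) = -203/201.

-203/201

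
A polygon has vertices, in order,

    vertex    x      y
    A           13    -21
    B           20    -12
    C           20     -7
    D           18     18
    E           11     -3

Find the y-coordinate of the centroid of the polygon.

Apply Gauss's area formula. First the cross-terms c_i = x_i·y_{i+1} − x_{i+1}·y_i:
  264, 100, 486, -252, -192  ⇒  2A = 406, A = 203.
Then Σ (y_i + y_{i+1})·c_i = -4438, so ȳ = -4438 / (6·203) = -317/87.

-317/87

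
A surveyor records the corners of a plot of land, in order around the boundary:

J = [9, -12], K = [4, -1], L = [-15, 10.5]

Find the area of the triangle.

75.75

Apply the shoelace (surveyor's) formula: 2A = Σ (x_i·y_{i+1} − x_{i+1}·y_i), indices taken mod 3.
Σ = (39) + (27) + (85.5) = 151.5
Area = |Σ|/2 = 75.75.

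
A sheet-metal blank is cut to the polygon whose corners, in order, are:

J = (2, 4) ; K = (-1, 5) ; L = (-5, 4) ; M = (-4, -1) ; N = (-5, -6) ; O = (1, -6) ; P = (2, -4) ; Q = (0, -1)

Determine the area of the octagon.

Apply the shoelace (surveyor's) formula: 2A = Σ (x_i·y_{i+1} − x_{i+1}·y_i), indices taken mod 8.
J→K: (2)(5) − (-1)(4) = 14
K→L: (-1)(4) − (-5)(5) = 21
L→M: (-5)(-1) − (-4)(4) = 21
M→N: (-4)(-6) − (-5)(-1) = 19
N→O: (-5)(-6) − (1)(-6) = 36
O→P: (1)(-4) − (2)(-6) = 8
P→Q: (2)(-1) − (0)(-4) = -2
Q→J: (0)(4) − (2)(-1) = 2
Σ = 119
Area = |Σ|/2 = 59.5.

59.5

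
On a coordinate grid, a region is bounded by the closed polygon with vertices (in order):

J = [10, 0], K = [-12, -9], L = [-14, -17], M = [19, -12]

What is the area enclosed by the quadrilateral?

Σ = (-90) + (78) + (491) + (120) = 599
Area = |Σ|/2 = 299.5.

299.5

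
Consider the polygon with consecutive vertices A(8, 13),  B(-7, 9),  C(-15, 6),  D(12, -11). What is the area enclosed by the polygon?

A→B: (8)(9) − (-7)(13) = 163
B→C: (-7)(6) − (-15)(9) = 93
C→D: (-15)(-11) − (12)(6) = 93
D→A: (12)(13) − (8)(-11) = 244
Σ = 593
Area = |Σ|/2 = 296.5.

296.5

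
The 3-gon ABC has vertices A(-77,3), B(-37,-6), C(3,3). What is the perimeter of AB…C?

|AB| = √((40)² + (-9)²) = √1681 = 41
|BC| = √((40)² + (9)²) = √1681 = 41
|CA| = √((-80)² + (0)²) = √6400 = 80
Perimeter = 41 + 41 + 80 = 162.

162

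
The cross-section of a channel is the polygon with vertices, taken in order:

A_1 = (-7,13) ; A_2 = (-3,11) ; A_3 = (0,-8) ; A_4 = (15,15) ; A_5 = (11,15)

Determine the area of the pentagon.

207

Apply Gauss's area formula: 2A = Σ (x_i·y_{i+1} − x_{i+1}·y_i), indices taken mod 5.
Σ = (-38) + (24) + (120) + (60) + (248) = 414
Area = |Σ|/2 = 207.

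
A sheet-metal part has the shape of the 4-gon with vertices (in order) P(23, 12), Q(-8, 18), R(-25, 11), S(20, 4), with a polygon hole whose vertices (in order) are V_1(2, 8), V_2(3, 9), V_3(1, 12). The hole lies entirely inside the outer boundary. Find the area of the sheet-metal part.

347.5

Outer boundary:
Apply the shoelace formula: 2A = Σ (x_i·y_{i+1} − x_{i+1}·y_i), indices taken mod 4.
P→Q: (23)(18) − (-8)(12) = 510
Q→R: (-8)(11) − (-25)(18) = 362
R→S: (-25)(4) − (20)(11) = -320
S→P: (20)(12) − (23)(4) = 148
Σ = 700
Area = |Σ|/2 = 350.
Hole:
V_1→V_2: (2)(9) − (3)(8) = -6
V_2→V_3: (3)(12) − (1)(9) = 27
V_3→V_1: (1)(8) − (2)(12) = -16
Σ = 5
Area = |Σ|/2 = 2.5.
Net area = 350 − 2.5 = 347.5.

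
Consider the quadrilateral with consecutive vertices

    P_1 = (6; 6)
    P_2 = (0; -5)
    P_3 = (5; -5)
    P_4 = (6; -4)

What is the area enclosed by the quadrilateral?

Σ = (-30) + (25) + (10) + (60) = 65
Area = |Σ|/2 = 32.5.

32.5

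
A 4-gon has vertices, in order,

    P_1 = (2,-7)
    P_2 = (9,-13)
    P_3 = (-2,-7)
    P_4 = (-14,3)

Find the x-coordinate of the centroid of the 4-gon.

Apply the shoelace formula. First the cross-terms c_i = x_i·y_{i+1} − x_{i+1}·y_i:
  37, -89, -104, 92  ⇒  2A = -64, A = -32.
Then Σ (x_i + x_{i+1})·c_i = 344, so x̄ = 344 / (6·(-32)) = -43/24.

-43/24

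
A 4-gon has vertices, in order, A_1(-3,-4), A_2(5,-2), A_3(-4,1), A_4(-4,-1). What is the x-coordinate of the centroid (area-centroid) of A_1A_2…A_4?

Apply Gauss's area formula. First the cross-terms c_i = x_i·y_{i+1} − x_{i+1}·y_i:
  26, -3, 8, 13  ⇒  2A = 44, A = 22.
Then Σ (x_i + x_{i+1})·c_i = -106, so x̄ = -106 / (6·22) = -53/66.

-53/66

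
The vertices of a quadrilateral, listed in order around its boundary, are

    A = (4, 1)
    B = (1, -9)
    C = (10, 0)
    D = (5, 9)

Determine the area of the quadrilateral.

Cross-terms: -37, 90, 90, -31  ⇒  Σ = 112
Area = |Σ|/2 = 56.

56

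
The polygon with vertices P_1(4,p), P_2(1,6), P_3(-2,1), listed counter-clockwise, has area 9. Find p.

5

The doubled signed area Σ (x_i y_{i+1} − x_{i+1} y_i) is linear in p.
With p=0 it equals 33; the coefficient of p is -3 (from the two edges through P_1).
So -3·p + 33 = 2·9 = 18 ⇒ p = 5.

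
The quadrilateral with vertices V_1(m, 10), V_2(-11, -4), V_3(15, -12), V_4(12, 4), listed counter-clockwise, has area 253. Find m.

15

The doubled signed area Σ (x_i y_{i+1} − x_{i+1} y_i) is linear in m.
With m=0 it equals 626; the coefficient of m is -8 (from the two edges through V_1).
So -8·m + 626 = 2·253 = 506 ⇒ m = 15.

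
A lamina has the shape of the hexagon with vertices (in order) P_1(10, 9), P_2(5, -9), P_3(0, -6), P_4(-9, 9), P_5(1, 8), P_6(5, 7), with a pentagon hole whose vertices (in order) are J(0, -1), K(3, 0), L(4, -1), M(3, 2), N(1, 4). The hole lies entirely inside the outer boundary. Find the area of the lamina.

Outer boundary:
Apply the shoelace formula: 2A = Σ (x_i·y_{i+1} − x_{i+1}·y_i), indices taken mod 6.
P_1→P_2: (10)(-9) − (5)(9) = -135
P_2→P_3: (5)(-6) − (0)(-9) = -30
P_3→P_4: (0)(9) − (-9)(-6) = -54
P_4→P_5: (-9)(8) − (1)(9) = -81
P_5→P_6: (1)(7) − (5)(8) = -33
P_6→P_1: (5)(9) − (10)(7) = -25
Σ = -358
Area = |Σ|/2 = 179.
Hole:
Σ = (3) + (-3) + (11) + (10) + (-1) = 20
Area = |Σ|/2 = 10.
Net area = 179 − 10 = 169.

169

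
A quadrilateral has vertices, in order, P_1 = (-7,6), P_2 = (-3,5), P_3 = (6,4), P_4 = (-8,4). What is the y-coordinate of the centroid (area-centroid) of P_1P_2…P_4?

317/69

Apply the surveyor's formula. First the cross-terms c_i = x_i·y_{i+1} − x_{i+1}·y_i:
  -17, -42, 56, -20  ⇒  2A = -23, A = -11.5.
Then Σ (y_i + y_{i+1})·c_i = -317, so ȳ = -317 / (6·(-11.5)) = 317/69.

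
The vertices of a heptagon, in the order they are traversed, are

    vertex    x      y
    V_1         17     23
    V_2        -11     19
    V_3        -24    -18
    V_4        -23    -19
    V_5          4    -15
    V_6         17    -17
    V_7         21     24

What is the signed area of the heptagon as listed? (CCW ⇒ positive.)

1360

Apply the shoelace formula: 2A = Σ (x_i·y_{i+1} − x_{i+1}·y_i), indices taken mod 7.
V_1→V_2: (17)(19) − (-11)(23) = 576
V_2→V_3: (-11)(-18) − (-24)(19) = 654
V_3→V_4: (-24)(-19) − (-23)(-18) = 42
V_4→V_5: (-23)(-15) − (4)(-19) = 421
V_5→V_6: (4)(-17) − (17)(-15) = 187
V_6→V_7: (17)(24) − (21)(-17) = 765
V_7→V_1: (21)(23) − (17)(24) = 75
Σ = 2720
Signed area = Σ/2 = 1360 (positive ⇒ counter-clockwise traversal).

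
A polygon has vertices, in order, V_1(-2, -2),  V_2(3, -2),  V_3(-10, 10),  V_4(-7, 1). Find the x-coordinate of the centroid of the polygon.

Apply the surveyor's formula. First the cross-terms c_i = x_i·y_{i+1} − x_{i+1}·y_i:
  10, 10, 60, 16  ⇒  2A = 96, A = 48.
Then Σ (x_i + x_{i+1})·c_i = -1224, so x̄ = -1224 / (6·48) = -4.25.

-4.25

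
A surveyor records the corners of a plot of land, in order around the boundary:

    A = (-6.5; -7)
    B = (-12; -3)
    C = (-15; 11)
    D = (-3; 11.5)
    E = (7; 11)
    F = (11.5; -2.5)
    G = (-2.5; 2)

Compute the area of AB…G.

A→B: (-6.5)(-3) − (-12)(-7) = -64.5
B→C: (-12)(11) − (-15)(-3) = -177
C→D: (-15)(11.5) − (-3)(11) = -139.5
D→E: (-3)(11) − (7)(11.5) = -113.5
E→F: (7)(-2.5) − (11.5)(11) = -144
F→G: (11.5)(2) − (-2.5)(-2.5) = 16.75
G→A: (-2.5)(-7) − (-6.5)(2) = 30.5
Σ = -591.25
Area = |Σ|/2 = 295.625.

295.625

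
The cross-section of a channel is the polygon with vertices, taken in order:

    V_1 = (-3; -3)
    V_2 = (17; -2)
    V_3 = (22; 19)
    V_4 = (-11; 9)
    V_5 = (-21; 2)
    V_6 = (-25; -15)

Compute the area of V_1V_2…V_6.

Cross-terms: 57, 367, 407, 167, 365, 30  ⇒  Σ = 1393
Area = |Σ|/2 = 696.5.

696.5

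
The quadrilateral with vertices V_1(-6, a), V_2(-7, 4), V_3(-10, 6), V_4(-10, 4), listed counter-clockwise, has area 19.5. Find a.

Write out the shoelace sum; only the two edges meeting at V_1 involve a:
2·Area = [((-10)·a − (-6)·4) + ((-6)·4 − (-7)·a)] + 18
       = -3·a + 18 = 39
⇒ a = -7.

-7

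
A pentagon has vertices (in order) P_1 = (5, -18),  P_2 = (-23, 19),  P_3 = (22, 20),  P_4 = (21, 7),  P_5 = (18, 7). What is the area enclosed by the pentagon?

Cross-terms: -319, -878, -266, 21, -359  ⇒  Σ = -1801
Area = |Σ|/2 = 900.5.

900.5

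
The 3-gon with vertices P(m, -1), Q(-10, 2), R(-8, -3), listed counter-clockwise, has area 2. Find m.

-8

Write out the shoelace sum; only the two edges meeting at P involve m:
2·Area = [((-8)·(-1) − m·(-3)) + (m·2 − (-10)·(-1))] + 46
       = 5·m + 44 = 4
⇒ m = -8.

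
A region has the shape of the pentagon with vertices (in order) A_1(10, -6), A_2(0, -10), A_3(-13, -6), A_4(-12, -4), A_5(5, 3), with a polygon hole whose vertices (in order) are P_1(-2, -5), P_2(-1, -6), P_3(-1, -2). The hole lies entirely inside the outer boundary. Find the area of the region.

Outer boundary:
Apply the shoelace (surveyor's) formula: 2A = Σ (x_i·y_{i+1} − x_{i+1}·y_i), indices taken mod 5.
Σ = (-100) + (-130) + (-20) + (-16) + (-60) = -326
Area = |Σ|/2 = 163.
Hole:
Apply the shoelace (surveyor's) formula: 2A = Σ (x_i·y_{i+1} − x_{i+1}·y_i), indices taken mod 3.
Cross-terms: 7, -4, 1  ⇒  Σ = 4
Area = |Σ|/2 = 2.
Net area = 163 − 2 = 161.

161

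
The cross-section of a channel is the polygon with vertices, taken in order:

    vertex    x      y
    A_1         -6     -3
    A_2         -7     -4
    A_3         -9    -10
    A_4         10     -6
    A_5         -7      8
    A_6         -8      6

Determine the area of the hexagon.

155.5

Apply Gauss's area formula: 2A = Σ (x_i·y_{i+1} − x_{i+1}·y_i), indices taken mod 6.
Σ = (3) + (34) + (154) + (38) + (22) + (60) = 311
Area = |Σ|/2 = 155.5.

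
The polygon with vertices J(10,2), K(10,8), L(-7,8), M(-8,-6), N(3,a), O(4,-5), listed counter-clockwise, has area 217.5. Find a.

-6

The doubled signed area Σ (x_i y_{i+1} − x_{i+1} y_i) is linear in a.
With a=0 it equals 363; the coefficient of a is -12 (from the two edges through N).
So -12·a + 363 = 2·217.5 = 435 ⇒ a = -6.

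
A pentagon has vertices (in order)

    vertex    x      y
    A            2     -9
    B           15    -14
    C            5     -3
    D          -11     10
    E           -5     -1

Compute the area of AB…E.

Cross-terms: 107, 25, 17, 61, 47  ⇒  Σ = 257
Area = |Σ|/2 = 128.5.

128.5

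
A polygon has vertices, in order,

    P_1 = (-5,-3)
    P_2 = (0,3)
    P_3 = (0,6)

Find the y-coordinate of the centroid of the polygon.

2

Apply the shoelace (surveyor's) formula. First the cross-terms c_i = x_i·y_{i+1} − x_{i+1}·y_i:
  -15, 0, 30  ⇒  2A = 15, A = 7.5.
Then Σ (y_i + y_{i+1})·c_i = 90, so ȳ = 90 / (6·7.5) = 2.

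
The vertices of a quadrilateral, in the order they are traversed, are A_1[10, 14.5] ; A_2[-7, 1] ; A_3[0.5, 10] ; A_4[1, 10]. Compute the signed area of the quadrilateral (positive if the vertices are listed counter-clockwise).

-24.75

Σ = (111.5) + (-70.5) + (-5) + (-85.5) = -49.5
Signed area = Σ/2 = -24.75 (negative ⇒ clockwise traversal).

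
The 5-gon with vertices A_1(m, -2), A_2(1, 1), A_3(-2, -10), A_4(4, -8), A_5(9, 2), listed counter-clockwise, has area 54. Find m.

The doubled signed area Σ (x_i y_{i+1} − x_{i+1} y_i) is linear in m.
With m=0 it equals 112; the coefficient of m is -1 (from the two edges through A_1).
So -1·m + 112 = 2·54 = 108 ⇒ m = 4.

4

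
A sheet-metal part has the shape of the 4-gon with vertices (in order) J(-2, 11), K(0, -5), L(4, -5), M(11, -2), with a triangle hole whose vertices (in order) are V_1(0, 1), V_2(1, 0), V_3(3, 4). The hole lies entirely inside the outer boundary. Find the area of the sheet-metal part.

Outer boundary:
Apply the shoelace formula: 2A = Σ (x_i·y_{i+1} − x_{i+1}·y_i), indices taken mod 4.
Σ = (10) + (20) + (47) + (117) = 194
Area = |Σ|/2 = 97.
Hole:
V_1→V_2: (0)(0) − (1)(1) = -1
V_2→V_3: (1)(4) − (3)(0) = 4
V_3→V_1: (3)(1) − (0)(4) = 3
Σ = 6
Area = |Σ|/2 = 3.
Net area = 97 − 3 = 94.

94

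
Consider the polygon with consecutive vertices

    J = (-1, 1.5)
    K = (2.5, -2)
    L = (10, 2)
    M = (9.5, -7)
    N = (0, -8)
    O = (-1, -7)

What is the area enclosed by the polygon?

79.125

Σ = (-1.75) + (25) + (-89) + (-76) + (-8) + (-8.5) = -158.25
Area = |Σ|/2 = 79.125.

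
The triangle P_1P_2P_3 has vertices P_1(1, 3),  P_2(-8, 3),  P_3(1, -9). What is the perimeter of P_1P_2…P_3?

36

|P_1P_2| = √((-9)² + (0)²) = √81 = 9
|P_2P_3| = √((9)² + (-12)²) = √225 = 15
|P_3P_1| = √((0)² + (12)²) = √144 = 12
Perimeter = 9 + 15 + 12 = 36.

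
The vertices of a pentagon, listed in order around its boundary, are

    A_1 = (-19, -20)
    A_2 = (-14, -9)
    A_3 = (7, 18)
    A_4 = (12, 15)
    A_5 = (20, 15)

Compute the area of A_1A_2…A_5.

Apply the shoelace formula: 2A = Σ (x_i·y_{i+1} − x_{i+1}·y_i), indices taken mod 5.
A_1→A_2: (-19)(-9) − (-14)(-20) = -109
A_2→A_3: (-14)(18) − (7)(-9) = -189
A_3→A_4: (7)(15) − (12)(18) = -111
A_4→A_5: (12)(15) − (20)(15) = -120
A_5→A_1: (20)(-20) − (-19)(15) = -115
Σ = -644
Area = |Σ|/2 = 322.

322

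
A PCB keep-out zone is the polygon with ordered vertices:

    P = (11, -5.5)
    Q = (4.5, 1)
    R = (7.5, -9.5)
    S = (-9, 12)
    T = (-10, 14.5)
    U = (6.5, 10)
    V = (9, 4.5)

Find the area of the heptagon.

187.25

Apply Gauss's area formula: 2A = Σ (x_i·y_{i+1} − x_{i+1}·y_i), indices taken mod 7.
Σ = (35.75) + (-50.25) + (4.5) + (-10.5) + (-194.25) + (-60.75) + (-99) = -374.5
Area = |Σ|/2 = 187.25.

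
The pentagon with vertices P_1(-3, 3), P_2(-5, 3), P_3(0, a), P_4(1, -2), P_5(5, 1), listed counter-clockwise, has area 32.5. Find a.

-5

Write out the shoelace sum; only the two edges meeting at P_3 involve a:
2·Area = [((-5)·a − 0·3) + (0·(-2) − 1·a)] + 35
       = -6·a + 35 = 65
⇒ a = -5.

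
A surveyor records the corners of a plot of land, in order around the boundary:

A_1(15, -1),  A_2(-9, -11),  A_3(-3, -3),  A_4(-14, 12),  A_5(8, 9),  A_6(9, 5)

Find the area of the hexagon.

302.5

Apply the shoelace (surveyor's) formula: 2A = Σ (x_i·y_{i+1} − x_{i+1}·y_i), indices taken mod 6.
Cross-terms: -174, -6, -78, -222, -41, -84  ⇒  Σ = -605
Area = |Σ|/2 = 302.5.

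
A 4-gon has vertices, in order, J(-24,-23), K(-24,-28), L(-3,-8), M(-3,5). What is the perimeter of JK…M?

|JK| = √((0)² + (-5)²) = √25 = 5
|KL| = √((21)² + (20)²) = √841 = 29
|LM| = √((0)² + (13)²) = √169 = 13
|MJ| = √((-21)² + (-28)²) = √1225 = 35
Perimeter = 5 + 29 + 13 + 35 = 82.

82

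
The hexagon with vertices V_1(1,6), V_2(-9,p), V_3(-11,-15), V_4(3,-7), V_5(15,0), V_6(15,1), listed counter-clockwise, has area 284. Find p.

Write out the shoelace sum; only the two edges meeting at V_2 involve p:
2·Area = [(1·p − (-9)·6) + ((-9)·(-15) − (-11)·p)] + 331
       = 12·p + 520 = 568
⇒ p = 4.

4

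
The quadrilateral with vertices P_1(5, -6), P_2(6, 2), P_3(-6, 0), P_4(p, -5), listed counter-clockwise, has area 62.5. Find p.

The doubled signed area Σ (x_i y_{i+1} − x_{i+1} y_i) is linear in p.
With p=0 it equals 113; the coefficient of p is -6 (from the two edges through P_4).
So -6·p + 113 = 2·62.5 = 125 ⇒ p = -2.

-2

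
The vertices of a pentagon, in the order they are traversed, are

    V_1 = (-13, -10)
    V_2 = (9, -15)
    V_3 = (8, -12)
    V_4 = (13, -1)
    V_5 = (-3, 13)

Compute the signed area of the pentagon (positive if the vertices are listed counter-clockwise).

405

Σ = (285) + (12) + (148) + (166) + (199) = 810
Signed area = Σ/2 = 405 (positive ⇒ counter-clockwise traversal).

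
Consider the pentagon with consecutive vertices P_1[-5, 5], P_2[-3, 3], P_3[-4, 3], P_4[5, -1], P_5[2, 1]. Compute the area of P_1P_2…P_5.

P_1→P_2: (-5)(3) − (-3)(5) = 0
P_2→P_3: (-3)(3) − (-4)(3) = 3
P_3→P_4: (-4)(-1) − (5)(3) = -11
P_4→P_5: (5)(1) − (2)(-1) = 7
P_5→P_1: (2)(5) − (-5)(1) = 15
Σ = 14
Area = |Σ|/2 = 7.

7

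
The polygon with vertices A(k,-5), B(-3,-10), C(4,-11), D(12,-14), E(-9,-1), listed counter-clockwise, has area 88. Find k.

-15

The doubled signed area Σ (x_i y_{i+1} − x_{i+1} y_i) is linear in k.
With k=0 it equals 41; the coefficient of k is -9 (from the two edges through A).
So -9·k + 41 = 2·88 = 176 ⇒ k = -15.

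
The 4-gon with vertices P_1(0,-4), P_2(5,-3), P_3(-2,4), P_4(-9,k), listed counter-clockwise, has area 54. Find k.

Write out the shoelace sum; only the two edges meeting at P_4 involve k:
2·Area = [((-2)·k − (-9)·4) + ((-9)·(-4) − 0·k)] + 34
       = -2·k + 106 = 108
⇒ k = -1.

-1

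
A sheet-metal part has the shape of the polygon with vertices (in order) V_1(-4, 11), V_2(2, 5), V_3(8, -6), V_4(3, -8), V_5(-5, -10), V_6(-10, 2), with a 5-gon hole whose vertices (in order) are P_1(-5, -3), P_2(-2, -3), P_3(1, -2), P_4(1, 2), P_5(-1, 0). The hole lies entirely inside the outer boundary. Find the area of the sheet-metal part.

Outer boundary:
Σ = (-42) + (-52) + (-46) + (-70) + (-110) + (-102) = -422
Area = |Σ|/2 = 211.
Hole:
P_1→P_2: (-5)(-3) − (-2)(-3) = 9
P_2→P_3: (-2)(-2) − (1)(-3) = 7
P_3→P_4: (1)(2) − (1)(-2) = 4
P_4→P_5: (1)(0) − (-1)(2) = 2
P_5→P_1: (-1)(-3) − (-5)(0) = 3
Σ = 25
Area = |Σ|/2 = 12.5.
Net area = 211 − 12.5 = 198.5.

198.5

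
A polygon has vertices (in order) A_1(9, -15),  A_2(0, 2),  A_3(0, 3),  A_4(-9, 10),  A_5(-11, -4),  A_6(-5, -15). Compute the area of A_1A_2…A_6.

273

Cross-terms: 18, 0, 27, 146, 145, 210  ⇒  Σ = 546
Area = |Σ|/2 = 273.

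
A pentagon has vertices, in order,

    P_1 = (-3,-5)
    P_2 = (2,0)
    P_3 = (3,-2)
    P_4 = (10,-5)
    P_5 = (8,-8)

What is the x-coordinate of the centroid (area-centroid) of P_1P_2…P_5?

Apply Gauss's area formula. First the cross-terms c_i = x_i·y_{i+1} − x_{i+1}·y_i:
  10, -4, 5, -40, -64  ⇒  2A = -93, A = -46.5.
Then Σ (x_i + x_{i+1})·c_i = -1005, so x̄ = -1005 / (6·(-46.5)) = 335/93.

335/93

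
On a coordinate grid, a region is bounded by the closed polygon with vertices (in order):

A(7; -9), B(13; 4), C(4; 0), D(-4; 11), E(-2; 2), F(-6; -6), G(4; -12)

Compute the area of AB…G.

Apply Gauss's area formula: 2A = Σ (x_i·y_{i+1} − x_{i+1}·y_i), indices taken mod 7.
Σ = (145) + (-16) + (44) + (14) + (24) + (96) + (48) = 355
Area = |Σ|/2 = 177.5.

177.5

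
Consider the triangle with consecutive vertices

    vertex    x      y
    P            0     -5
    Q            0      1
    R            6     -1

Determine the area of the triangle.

Apply the surveyor's formula: 2A = Σ (x_i·y_{i+1} − x_{i+1}·y_i), indices taken mod 3.
P→Q: (0)(1) − (0)(-5) = 0
Q→R: (0)(-1) − (6)(1) = -6
R→P: (6)(-5) − (0)(-1) = -30
Σ = -36
Area = |Σ|/2 = 18.

18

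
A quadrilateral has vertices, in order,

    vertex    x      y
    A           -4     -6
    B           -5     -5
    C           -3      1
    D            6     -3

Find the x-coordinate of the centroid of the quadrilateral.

Apply Gauss's area formula. First the cross-terms c_i = x_i·y_{i+1} − x_{i+1}·y_i:
  -10, -20, 3, -48  ⇒  2A = -75, A = -37.5.
Then Σ (x_i + x_{i+1})·c_i = 163, so x̄ = 163 / (6·(-37.5)) = -163/225.

-163/225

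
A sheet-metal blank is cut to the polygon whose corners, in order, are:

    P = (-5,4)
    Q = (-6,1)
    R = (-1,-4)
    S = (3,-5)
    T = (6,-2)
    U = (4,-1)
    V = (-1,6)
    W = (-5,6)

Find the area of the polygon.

72

Apply the shoelace (surveyor's) formula: 2A = Σ (x_i·y_{i+1} − x_{i+1}·y_i), indices taken mod 8.
Cross-terms: 19, 25, 17, 24, 2, 23, 24, 10  ⇒  Σ = 144
Area = |Σ|/2 = 72.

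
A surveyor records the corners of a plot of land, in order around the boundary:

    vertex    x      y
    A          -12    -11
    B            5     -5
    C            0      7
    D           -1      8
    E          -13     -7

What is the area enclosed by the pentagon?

163.5

Apply the shoelace formula: 2A = Σ (x_i·y_{i+1} − x_{i+1}·y_i), indices taken mod 5.
Σ = (115) + (35) + (7) + (111) + (59) = 327
Area = |Σ|/2 = 163.5.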